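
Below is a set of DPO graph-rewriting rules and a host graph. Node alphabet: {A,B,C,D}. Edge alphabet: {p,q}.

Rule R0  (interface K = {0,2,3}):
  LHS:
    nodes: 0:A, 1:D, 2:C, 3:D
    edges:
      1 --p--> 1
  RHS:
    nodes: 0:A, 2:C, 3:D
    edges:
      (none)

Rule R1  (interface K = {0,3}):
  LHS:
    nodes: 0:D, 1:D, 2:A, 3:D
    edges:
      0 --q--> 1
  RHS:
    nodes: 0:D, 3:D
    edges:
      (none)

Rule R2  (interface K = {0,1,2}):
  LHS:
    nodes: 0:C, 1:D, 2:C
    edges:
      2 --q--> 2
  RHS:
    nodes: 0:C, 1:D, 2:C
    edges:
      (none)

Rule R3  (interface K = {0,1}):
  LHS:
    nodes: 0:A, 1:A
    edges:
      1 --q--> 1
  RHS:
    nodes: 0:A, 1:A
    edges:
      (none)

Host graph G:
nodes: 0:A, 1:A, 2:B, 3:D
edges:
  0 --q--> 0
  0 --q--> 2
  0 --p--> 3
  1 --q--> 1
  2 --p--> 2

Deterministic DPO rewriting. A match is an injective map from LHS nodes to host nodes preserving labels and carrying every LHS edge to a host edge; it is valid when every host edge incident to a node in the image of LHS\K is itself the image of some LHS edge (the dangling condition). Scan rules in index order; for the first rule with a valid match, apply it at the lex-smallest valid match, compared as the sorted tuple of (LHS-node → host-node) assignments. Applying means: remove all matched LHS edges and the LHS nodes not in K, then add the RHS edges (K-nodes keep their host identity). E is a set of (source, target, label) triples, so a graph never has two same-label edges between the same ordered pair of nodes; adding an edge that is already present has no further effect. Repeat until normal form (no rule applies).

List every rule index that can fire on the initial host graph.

R0: no valid match — LHS pattern not found
R1: no valid match — LHS pattern not found
R2: no valid match — LHS pattern not found
R3: 2 valid matches — {0↦0, 1↦1}, {0↦1, 1↦0}

Answer: [R3]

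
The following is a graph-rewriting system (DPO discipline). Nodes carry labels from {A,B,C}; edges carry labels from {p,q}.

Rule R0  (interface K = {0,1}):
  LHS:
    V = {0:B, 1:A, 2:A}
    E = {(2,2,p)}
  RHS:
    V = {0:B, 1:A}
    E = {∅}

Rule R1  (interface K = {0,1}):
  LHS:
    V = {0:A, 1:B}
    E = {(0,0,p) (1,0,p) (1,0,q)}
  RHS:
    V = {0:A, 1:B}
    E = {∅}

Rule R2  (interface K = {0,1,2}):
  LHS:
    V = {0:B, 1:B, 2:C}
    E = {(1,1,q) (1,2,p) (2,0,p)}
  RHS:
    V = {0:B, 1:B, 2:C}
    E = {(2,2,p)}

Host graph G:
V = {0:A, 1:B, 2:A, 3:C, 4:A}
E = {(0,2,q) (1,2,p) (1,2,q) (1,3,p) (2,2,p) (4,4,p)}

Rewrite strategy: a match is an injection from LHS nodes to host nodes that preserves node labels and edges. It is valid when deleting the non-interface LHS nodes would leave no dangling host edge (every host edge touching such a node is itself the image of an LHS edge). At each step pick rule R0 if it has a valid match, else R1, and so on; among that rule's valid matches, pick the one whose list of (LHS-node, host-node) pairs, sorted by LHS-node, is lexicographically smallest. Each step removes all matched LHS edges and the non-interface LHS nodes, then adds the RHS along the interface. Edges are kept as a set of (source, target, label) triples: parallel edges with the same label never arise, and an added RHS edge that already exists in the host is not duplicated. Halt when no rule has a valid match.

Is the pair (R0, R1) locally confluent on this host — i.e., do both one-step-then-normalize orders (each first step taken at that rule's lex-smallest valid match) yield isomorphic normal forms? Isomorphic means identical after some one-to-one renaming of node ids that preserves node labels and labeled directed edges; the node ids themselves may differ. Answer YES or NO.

Answer: YES

Rewrite trace:
branch R0-first: apply at {0↦1, 1↦0, 2↦4} → |E|=5, then 1 more step(s) → NF |V|=4 |E|=2 V={0:A, 1:B, 2:A, 3:C} E=0-q->2 1-p->3
branch R1-first: apply at {0↦2, 1↦1} → |E|=3, then 1 more step(s) → NF |V|=4 |E|=2 V={0:A, 1:B, 2:A, 3:C} E=0-q->2 1-p->3
graphs isomorphic (equal up to label-preserving node renaming)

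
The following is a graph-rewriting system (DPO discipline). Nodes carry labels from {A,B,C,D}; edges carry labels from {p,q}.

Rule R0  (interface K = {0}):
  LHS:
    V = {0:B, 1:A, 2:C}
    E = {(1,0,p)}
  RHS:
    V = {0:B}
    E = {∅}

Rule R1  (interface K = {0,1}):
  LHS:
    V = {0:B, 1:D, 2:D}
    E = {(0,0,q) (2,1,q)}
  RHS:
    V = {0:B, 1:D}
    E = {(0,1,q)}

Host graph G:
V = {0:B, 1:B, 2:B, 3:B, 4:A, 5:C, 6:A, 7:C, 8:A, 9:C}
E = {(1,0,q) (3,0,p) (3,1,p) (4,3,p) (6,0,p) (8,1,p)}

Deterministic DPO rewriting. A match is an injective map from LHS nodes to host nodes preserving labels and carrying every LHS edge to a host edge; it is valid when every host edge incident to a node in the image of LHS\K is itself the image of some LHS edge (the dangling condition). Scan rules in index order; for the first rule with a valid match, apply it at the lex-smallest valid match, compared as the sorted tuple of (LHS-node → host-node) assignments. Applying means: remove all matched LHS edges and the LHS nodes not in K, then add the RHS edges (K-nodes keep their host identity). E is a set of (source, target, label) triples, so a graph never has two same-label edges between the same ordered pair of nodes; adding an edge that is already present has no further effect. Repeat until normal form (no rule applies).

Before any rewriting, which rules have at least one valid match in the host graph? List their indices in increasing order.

Answer: [R0]

Rewrite trace:
R0: 9 valid matches — {0↦0, 1↦6, 2↦5}, {0↦0, 1↦6, 2↦7}, {0↦0, 1↦6, 2↦9} (+6 more)
R1: no valid match — LHS pattern not found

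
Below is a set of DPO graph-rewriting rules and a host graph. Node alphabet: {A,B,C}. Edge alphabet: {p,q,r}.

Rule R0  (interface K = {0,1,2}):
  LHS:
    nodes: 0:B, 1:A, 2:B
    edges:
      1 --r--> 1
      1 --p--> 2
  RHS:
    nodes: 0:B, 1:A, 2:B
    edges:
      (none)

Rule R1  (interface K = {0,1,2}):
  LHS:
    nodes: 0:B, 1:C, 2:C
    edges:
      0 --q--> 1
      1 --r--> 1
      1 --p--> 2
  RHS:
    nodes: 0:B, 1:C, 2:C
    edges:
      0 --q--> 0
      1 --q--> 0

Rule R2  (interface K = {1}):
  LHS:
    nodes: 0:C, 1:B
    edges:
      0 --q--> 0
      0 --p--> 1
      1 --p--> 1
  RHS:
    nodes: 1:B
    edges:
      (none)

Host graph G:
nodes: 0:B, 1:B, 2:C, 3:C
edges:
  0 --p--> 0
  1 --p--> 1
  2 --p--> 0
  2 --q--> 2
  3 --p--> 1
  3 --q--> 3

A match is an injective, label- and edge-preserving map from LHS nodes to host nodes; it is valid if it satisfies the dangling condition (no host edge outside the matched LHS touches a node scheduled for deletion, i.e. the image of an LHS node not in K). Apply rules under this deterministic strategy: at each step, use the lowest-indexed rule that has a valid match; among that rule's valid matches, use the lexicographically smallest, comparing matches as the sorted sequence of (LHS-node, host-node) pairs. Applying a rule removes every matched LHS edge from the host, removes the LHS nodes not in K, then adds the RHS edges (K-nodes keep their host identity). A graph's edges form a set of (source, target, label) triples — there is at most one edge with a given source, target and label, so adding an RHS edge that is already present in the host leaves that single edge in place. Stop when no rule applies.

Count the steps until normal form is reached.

Answer: 2

Rewrite trace:
initial: |V|=4 |E|=6  E = 0-p->0 1-p->1 2-p->0 2-q->2 3-p->1 3-q->3
step 1: apply R2 at {0↦2, 1↦0}  → |V|=3 |E|=3  E = 1-p->1 3-p->1 3-q->3
step 2: apply R2 at {0↦3, 1↦1}  → |V|=2 |E|=0  E = ∅
final graph: no rule applies after step 2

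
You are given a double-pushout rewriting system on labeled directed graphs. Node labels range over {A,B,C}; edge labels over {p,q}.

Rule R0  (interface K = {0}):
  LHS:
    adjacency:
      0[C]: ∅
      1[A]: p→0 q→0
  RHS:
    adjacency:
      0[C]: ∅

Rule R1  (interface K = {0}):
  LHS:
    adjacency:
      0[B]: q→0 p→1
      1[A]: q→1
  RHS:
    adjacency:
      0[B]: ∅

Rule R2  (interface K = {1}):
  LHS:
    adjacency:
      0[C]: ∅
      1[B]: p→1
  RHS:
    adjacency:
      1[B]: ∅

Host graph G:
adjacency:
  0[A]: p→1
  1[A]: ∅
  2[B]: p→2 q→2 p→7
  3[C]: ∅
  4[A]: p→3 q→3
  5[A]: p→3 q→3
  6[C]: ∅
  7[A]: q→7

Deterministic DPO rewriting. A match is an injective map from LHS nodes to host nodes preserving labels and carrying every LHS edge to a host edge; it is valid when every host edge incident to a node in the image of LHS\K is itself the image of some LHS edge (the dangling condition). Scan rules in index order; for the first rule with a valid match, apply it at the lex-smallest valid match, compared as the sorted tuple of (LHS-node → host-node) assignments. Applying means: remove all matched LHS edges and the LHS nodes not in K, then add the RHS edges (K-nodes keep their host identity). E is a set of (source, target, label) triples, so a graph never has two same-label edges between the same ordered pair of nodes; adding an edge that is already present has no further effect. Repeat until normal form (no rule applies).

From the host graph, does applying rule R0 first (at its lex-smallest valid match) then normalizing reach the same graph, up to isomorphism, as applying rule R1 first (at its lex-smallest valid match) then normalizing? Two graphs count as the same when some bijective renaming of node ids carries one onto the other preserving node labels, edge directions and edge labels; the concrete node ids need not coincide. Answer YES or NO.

branch R0-first: apply at {0↦3, 1↦4} → |E|=7, then 3 more step(s) → NF |V|=4 |E|=1 V={0:A, 1:A, 2:B, 6:C} E=0-p->1
branch R1-first: apply at {0↦2, 1↦7} → |E|=6, then 3 more step(s) → NF |V|=4 |E|=1 V={0:A, 1:A, 2:B, 6:C} E=0-p->1
graphs isomorphic (equal up to label-preserving node renaming)

Answer: YES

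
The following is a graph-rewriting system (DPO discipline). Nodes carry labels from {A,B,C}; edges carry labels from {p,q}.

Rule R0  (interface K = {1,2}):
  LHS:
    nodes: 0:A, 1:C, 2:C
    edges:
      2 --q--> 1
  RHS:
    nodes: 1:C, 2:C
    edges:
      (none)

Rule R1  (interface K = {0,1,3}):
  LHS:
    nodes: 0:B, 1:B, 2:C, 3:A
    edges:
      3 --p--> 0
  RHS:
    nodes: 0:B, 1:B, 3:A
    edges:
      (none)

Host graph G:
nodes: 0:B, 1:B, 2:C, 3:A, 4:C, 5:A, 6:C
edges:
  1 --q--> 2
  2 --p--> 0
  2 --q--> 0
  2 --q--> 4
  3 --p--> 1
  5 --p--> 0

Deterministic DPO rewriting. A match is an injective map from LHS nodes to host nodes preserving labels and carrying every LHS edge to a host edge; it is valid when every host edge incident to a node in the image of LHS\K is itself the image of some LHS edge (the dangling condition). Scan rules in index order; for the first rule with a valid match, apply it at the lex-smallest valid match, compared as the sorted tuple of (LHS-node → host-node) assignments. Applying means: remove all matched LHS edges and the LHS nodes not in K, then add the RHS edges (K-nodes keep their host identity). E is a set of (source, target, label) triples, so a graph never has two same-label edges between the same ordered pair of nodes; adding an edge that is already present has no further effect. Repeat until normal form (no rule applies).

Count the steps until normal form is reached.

Answer: 3

Rewrite trace:
[0] host  ⇒  7 nodes, 6 edges  {1-q->2 2-p->0 2-q->0 2-q->4 3-p->1 5-p->0}
[1] R1 @ {0↦0, 1↦1, 2↦6, 3↦5}  ⇒  6 nodes, 5 edges  {1-q->2 2-p->0 2-q->0 2-q->4 3-p->1}
[2] R0 @ {0↦5, 1↦4, 2↦2}  ⇒  5 nodes, 4 edges  {1-q->2 2-p->0 2-q->0 3-p->1}
[3] R1 @ {0↦1, 1↦0, 2↦4, 3↦3}  ⇒  4 nodes, 3 edges  {1-q->2 2-p->0 2-q->0}
normal form: no rule applies after step 3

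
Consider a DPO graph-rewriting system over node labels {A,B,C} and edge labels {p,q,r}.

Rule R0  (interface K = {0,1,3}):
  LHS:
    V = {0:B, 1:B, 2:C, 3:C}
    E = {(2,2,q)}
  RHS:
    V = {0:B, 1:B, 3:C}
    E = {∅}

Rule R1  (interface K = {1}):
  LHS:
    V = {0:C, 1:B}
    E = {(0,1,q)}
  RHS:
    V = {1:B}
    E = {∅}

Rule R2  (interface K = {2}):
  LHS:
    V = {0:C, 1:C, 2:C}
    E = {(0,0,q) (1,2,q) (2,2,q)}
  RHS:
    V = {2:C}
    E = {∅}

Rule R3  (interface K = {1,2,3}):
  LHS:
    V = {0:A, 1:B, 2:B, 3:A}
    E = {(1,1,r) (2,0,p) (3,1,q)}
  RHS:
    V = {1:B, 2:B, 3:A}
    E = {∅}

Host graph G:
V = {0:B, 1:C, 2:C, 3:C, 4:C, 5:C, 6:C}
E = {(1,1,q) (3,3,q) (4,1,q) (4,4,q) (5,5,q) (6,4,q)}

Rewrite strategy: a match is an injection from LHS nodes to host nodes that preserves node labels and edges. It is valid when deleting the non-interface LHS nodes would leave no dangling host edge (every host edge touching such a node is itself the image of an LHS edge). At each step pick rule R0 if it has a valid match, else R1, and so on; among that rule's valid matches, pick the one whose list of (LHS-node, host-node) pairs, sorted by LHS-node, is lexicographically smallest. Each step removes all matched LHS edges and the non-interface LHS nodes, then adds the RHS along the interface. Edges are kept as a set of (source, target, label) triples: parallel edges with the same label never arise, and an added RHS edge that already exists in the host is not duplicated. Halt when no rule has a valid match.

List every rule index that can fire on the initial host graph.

Answer: [R2]

Steps:
R0: no valid match — LHS pattern not found
R1: no valid match — LHS pattern not found
R2: 2 valid matches — {0↦3, 1↦6, 2↦4}, {0↦5, 1↦6, 2↦4}
R3: no valid match — LHS pattern not found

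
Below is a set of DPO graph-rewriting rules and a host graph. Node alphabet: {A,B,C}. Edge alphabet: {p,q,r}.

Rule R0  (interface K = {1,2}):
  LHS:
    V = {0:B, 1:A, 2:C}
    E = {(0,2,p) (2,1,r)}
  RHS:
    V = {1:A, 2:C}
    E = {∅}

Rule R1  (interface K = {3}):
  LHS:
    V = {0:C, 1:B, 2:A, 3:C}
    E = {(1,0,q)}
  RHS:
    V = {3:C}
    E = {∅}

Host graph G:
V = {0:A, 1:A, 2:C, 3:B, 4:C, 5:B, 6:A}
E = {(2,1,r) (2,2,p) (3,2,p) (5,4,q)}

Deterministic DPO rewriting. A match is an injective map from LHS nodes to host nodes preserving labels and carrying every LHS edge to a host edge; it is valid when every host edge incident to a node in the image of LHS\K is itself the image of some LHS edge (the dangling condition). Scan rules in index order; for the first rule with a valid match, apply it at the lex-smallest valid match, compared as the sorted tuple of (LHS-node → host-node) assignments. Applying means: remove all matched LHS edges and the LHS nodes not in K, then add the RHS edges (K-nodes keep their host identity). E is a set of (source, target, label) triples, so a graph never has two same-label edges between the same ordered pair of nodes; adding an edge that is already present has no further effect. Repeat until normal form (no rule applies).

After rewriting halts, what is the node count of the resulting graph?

initial: |V|=7 |E|=4  E = 2-r->1 2-p->2 3-p->2 5-q->4
step 1: apply R0 at {0↦3, 1↦1, 2↦2}  → |V|=6 |E|=2  E = 2-p->2 5-q->4
step 2: apply R1 at {0↦4, 1↦5, 2↦0, 3↦2}  → |V|=3 |E|=1  E = 2-p->2
normal form: no rule applies after step 2
NF nodes: {1:A, 2:C, 6:A}

Answer: 3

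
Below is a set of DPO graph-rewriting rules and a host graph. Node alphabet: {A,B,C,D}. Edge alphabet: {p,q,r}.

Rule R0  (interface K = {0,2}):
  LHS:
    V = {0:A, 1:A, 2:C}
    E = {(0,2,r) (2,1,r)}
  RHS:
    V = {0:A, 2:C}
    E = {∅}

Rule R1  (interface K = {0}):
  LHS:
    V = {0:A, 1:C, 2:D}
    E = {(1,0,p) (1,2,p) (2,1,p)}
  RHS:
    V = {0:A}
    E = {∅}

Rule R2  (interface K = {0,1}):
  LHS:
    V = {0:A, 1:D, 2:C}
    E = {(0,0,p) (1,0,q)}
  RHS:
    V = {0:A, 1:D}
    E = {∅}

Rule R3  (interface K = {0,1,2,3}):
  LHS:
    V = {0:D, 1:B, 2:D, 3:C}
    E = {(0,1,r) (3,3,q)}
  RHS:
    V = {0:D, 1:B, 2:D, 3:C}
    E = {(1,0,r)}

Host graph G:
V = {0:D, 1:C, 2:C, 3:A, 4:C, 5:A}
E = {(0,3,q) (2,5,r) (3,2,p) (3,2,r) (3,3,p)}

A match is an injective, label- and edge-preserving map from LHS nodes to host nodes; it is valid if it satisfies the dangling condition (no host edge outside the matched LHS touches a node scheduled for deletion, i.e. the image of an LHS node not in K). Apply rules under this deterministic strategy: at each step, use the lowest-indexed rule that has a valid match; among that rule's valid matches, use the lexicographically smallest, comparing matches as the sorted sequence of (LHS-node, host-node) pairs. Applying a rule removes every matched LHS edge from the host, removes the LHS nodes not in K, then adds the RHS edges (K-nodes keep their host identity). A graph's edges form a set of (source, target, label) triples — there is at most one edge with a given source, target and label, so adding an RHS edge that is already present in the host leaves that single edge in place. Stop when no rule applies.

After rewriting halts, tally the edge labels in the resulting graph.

start.  V:6 E:5  edges: 0-q->3 2-r->5 3-p->2 3-r->2 3-p->3
1. fire R0 via {0↦3, 1↦5, 2↦2}  →  V:5 E:3  edges: 0-q->3 3-p->2 3-p->3
2. fire R2 via {0↦3, 1↦0, 2↦1}  →  V:4 E:1  edges: 3-p->2
normal form: no rule applies after step 2
NF edges: [(3, 2, 'p')]

Answer: p:1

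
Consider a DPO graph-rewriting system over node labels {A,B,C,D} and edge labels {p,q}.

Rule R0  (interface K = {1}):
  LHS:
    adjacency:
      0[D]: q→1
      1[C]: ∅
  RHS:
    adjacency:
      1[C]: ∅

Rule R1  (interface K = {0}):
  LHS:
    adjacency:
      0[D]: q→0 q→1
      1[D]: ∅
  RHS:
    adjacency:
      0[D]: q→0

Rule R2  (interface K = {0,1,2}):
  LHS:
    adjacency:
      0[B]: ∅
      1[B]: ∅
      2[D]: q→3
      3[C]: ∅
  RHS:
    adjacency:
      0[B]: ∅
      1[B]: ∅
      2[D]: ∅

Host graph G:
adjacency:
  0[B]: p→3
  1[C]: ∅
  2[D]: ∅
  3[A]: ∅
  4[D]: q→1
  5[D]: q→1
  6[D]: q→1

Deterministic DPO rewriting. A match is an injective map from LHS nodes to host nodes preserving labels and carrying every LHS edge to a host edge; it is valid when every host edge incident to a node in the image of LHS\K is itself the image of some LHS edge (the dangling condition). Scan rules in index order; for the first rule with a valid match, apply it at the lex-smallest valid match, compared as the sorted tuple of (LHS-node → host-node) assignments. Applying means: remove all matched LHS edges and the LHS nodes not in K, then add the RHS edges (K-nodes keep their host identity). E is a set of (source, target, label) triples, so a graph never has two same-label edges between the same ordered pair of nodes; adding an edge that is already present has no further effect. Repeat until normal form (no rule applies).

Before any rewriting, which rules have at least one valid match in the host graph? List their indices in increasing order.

Answer: [R0]

Derivation:
R0: 3 valid matches — {0↦4, 1↦1}, {0↦5, 1↦1}, {0↦6, 1↦1}
R1: no valid match — LHS pattern not found
R2: no valid match — LHS pattern not found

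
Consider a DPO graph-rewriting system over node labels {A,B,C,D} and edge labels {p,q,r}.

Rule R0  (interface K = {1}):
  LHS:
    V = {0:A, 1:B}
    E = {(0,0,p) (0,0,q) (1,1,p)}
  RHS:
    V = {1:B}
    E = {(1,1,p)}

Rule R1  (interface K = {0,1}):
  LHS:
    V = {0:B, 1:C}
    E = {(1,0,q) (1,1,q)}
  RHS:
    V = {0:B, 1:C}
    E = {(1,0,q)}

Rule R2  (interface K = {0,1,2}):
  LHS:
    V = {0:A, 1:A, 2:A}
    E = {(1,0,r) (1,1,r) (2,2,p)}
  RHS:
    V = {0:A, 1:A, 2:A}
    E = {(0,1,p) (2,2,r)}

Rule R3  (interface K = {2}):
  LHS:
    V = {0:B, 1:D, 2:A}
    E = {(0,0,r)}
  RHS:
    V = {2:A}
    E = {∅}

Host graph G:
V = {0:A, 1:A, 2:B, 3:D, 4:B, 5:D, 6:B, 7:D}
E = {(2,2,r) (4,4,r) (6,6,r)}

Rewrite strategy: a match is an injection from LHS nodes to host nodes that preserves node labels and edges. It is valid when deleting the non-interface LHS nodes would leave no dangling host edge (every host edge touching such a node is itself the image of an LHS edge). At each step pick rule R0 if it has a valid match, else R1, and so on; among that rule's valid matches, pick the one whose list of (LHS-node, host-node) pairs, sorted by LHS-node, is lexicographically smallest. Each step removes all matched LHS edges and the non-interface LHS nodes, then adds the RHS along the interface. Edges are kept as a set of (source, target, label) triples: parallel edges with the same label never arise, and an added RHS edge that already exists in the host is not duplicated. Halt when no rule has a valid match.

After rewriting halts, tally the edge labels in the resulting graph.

Answer: (no edges)

Steps:
initial: |V|=8 |E|=3  E = 2-r->2 4-r->4 6-r->6
step 1: apply R3 at {0↦2, 1↦3, 2↦0}  → |V|=6 |E|=2  E = 4-r->4 6-r->6
step 2: apply R3 at {0↦4, 1↦5, 2↦0}  → |V|=4 |E|=1  E = 6-r->6
step 3: apply R3 at {0↦6, 1↦7, 2↦0}  → |V|=2 |E|=0  E = ∅
halt: no rule applies after step 3
NF edges: []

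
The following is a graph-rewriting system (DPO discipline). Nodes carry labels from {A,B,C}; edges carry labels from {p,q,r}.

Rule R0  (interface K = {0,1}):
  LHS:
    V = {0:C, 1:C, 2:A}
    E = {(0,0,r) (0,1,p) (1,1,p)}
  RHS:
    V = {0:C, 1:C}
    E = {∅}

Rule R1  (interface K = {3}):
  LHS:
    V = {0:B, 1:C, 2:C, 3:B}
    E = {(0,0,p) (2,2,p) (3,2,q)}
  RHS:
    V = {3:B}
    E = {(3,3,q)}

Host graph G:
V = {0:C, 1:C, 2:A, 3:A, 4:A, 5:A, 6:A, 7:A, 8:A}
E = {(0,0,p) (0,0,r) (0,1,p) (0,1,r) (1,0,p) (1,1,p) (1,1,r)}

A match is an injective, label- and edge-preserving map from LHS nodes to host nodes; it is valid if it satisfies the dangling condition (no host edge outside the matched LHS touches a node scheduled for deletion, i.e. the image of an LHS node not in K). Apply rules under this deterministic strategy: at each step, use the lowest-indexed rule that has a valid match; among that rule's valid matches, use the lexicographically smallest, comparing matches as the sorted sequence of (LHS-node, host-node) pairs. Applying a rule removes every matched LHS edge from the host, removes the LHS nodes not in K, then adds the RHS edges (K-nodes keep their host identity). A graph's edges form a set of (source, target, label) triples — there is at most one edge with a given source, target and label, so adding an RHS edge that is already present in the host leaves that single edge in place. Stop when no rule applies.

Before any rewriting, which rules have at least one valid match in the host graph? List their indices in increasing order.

R0: 14 valid matches — {0↦0, 1↦1, 2↦2}, {0↦0, 1↦1, 2↦3}, {0↦0, 1↦1, 2↦4} (+11 more)
R1: no valid match — LHS pattern not found

Answer: [R0]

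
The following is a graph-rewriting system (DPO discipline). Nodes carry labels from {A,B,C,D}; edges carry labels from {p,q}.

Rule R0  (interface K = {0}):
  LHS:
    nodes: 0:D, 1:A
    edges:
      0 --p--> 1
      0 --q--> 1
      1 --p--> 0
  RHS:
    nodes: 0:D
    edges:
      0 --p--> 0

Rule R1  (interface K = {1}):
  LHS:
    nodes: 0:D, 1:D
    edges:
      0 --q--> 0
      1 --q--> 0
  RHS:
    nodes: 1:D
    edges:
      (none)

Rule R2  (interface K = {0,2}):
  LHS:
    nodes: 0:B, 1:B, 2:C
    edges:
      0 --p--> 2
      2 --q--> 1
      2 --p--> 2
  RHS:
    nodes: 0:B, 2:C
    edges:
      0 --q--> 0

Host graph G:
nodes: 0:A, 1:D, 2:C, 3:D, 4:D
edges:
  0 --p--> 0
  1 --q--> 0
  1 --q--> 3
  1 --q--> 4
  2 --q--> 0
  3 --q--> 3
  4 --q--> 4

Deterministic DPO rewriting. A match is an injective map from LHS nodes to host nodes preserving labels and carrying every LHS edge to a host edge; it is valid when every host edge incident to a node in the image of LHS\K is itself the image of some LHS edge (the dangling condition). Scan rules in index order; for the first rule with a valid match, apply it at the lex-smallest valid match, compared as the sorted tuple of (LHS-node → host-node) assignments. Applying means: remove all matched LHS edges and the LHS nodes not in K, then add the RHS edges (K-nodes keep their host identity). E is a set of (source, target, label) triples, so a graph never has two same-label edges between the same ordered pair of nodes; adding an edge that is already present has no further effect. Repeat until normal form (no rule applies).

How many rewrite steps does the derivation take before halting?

Answer: 2

Derivation:
initial: |V|=5 |E|=7  E = 0-p->0 1-q->0 1-q->3 1-q->4 2-q->0 3-q->3 4-q->4
step 1: apply R1 at {0↦3, 1↦1}  → |V|=4 |E|=5  E = 0-p->0 1-q->0 1-q->4 2-q->0 4-q->4
step 2: apply R1 at {0↦4, 1↦1}  → |V|=3 |E|=3  E = 0-p->0 1-q->0 2-q->0
halt: no rule applies after step 2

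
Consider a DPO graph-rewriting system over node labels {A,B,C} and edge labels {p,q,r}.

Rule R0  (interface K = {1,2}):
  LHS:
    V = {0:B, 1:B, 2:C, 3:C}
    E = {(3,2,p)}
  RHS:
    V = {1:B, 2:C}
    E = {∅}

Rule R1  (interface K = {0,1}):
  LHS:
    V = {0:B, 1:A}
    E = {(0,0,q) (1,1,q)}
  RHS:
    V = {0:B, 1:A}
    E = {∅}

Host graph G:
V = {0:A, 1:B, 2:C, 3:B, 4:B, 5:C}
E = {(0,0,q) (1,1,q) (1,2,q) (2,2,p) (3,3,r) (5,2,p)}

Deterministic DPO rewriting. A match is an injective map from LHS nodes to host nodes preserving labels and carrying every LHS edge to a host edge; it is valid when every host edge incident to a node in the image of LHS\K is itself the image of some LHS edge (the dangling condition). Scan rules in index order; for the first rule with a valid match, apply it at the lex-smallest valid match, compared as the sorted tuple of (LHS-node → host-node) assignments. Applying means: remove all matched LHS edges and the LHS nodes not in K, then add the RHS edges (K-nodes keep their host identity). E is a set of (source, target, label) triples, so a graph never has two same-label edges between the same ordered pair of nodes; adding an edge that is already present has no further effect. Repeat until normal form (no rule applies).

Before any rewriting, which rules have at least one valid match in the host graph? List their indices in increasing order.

Answer: [R0,R1]

Derivation:
R0: 2 valid matches — {0↦4, 1↦1, 2↦2, 3↦5}, {0↦4, 1↦3, 2↦2, 3↦5}
R1: 1 valid match — {0↦1, 1↦0}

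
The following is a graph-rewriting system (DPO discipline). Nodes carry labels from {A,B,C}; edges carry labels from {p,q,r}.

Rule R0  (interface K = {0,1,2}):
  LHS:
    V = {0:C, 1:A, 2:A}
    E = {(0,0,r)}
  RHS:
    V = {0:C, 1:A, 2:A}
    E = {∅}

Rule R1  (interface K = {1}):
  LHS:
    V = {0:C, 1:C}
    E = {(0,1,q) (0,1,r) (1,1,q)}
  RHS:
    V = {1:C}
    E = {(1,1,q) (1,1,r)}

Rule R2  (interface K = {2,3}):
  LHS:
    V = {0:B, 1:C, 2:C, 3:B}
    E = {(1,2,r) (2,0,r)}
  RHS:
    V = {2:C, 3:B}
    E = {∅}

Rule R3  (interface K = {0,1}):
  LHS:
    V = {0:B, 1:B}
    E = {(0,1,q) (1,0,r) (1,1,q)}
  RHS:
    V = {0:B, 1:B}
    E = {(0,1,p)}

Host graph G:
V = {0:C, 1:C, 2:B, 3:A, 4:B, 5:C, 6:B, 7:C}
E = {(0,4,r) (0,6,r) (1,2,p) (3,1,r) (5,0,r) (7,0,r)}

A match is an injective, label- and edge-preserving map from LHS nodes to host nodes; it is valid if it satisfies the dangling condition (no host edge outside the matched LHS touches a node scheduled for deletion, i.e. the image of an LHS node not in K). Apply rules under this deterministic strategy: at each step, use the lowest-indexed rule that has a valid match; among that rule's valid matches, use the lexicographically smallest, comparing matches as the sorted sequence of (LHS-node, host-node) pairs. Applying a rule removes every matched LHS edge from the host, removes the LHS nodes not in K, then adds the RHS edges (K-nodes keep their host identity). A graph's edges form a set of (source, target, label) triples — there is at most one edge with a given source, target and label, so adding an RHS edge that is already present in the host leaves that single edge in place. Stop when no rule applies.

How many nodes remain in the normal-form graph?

Answer: 4

Steps:
initial: |V|=8 |E|=6  E = 0-r->4 0-r->6 1-p->2 3-r->1 5-r->0 7-r->0
step 1: apply R2 at {0↦4, 1↦5, 2↦0, 3↦2}  → |V|=6 |E|=4  E = 0-r->6 1-p->2 3-r->1 7-r->0
step 2: apply R2 at {0↦6, 1↦7, 2↦0, 3↦2}  → |V|=4 |E|=2  E = 1-p->2 3-r->1
halt: no rule applies after step 2
NF nodes: {0:C, 1:C, 2:B, 3:A}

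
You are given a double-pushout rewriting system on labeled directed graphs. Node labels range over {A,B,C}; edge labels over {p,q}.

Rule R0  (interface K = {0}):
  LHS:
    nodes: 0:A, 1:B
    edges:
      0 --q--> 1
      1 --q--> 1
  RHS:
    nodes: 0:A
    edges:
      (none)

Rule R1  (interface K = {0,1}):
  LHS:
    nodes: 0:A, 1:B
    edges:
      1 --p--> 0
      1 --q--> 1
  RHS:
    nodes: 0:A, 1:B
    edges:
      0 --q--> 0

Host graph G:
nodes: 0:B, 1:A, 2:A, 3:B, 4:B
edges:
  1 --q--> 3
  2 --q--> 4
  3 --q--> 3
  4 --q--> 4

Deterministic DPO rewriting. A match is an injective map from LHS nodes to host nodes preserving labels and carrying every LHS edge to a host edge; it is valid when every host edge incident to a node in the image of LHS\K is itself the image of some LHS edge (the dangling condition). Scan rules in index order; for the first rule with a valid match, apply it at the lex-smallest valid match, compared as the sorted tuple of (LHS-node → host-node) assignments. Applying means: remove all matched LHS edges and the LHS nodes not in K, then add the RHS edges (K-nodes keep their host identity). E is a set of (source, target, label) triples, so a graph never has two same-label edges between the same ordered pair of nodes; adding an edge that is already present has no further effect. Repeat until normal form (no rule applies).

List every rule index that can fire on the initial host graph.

R0: 2 valid matches — {0↦1, 1↦3}, {0↦2, 1↦4}
R1: no valid match — LHS pattern not found

Answer: [R0]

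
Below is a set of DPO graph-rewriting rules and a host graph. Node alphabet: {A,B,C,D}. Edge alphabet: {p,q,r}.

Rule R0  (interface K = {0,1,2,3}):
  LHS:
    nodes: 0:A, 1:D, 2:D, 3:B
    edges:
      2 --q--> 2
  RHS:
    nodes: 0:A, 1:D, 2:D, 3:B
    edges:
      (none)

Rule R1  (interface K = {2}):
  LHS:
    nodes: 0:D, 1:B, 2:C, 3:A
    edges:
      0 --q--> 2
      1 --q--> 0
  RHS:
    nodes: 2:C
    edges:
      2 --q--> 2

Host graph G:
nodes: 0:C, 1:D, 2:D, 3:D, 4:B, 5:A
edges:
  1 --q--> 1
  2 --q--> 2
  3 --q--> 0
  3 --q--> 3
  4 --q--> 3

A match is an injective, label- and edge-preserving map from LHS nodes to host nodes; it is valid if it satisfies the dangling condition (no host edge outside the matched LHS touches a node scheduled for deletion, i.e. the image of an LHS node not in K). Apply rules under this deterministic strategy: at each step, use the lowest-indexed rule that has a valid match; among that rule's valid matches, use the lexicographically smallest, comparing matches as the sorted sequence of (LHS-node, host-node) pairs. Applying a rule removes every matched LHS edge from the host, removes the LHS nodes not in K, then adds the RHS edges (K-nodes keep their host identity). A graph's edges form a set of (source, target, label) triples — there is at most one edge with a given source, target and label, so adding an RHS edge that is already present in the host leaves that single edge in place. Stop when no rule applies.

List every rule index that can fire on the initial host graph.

Answer: [R0]

Steps:
R0: 6 valid matches — {0↦5, 1↦1, 2↦2, 3↦4}, {0↦5, 1↦1, 2↦3, 3↦4}, {0↦5, 1↦2, 2↦1, 3↦4} (+3 more)
R1: no valid match — 1 raw match, all fail dangling condition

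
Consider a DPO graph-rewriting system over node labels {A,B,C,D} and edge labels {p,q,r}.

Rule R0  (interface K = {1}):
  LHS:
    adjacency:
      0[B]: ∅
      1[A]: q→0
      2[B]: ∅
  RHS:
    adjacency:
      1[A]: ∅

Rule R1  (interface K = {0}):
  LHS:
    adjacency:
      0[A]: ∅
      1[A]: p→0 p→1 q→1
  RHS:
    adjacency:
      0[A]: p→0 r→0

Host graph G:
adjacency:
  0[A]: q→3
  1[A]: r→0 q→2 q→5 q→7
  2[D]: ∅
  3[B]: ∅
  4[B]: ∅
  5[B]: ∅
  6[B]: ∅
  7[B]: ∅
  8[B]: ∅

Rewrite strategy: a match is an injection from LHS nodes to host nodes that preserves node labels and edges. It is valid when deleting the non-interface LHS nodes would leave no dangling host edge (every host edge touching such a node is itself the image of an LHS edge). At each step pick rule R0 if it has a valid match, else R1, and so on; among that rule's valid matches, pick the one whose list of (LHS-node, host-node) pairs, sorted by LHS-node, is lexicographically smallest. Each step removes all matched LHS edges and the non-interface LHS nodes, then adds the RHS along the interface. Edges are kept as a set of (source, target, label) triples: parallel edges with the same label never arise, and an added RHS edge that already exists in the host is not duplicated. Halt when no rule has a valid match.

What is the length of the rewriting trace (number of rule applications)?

Answer: 3

Derivation:
initial: |V|=9 |E|=5  E = 0-q->3 1-r->0 1-q->2 1-q->5 1-q->7
step 1: apply R0 at {0↦3, 1↦0, 2↦4}  → |V|=7 |E|=4  E = 1-r->0 1-q->2 1-q->5 1-q->7
step 2: apply R0 at {0↦5, 1↦1, 2↦6}  → |V|=5 |E|=3  E = 1-r->0 1-q->2 1-q->7
step 3: apply R0 at {0↦7, 1↦1, 2↦8}  → |V|=3 |E|=2  E = 1-r->0 1-q->2
final graph: no rule applies after step 3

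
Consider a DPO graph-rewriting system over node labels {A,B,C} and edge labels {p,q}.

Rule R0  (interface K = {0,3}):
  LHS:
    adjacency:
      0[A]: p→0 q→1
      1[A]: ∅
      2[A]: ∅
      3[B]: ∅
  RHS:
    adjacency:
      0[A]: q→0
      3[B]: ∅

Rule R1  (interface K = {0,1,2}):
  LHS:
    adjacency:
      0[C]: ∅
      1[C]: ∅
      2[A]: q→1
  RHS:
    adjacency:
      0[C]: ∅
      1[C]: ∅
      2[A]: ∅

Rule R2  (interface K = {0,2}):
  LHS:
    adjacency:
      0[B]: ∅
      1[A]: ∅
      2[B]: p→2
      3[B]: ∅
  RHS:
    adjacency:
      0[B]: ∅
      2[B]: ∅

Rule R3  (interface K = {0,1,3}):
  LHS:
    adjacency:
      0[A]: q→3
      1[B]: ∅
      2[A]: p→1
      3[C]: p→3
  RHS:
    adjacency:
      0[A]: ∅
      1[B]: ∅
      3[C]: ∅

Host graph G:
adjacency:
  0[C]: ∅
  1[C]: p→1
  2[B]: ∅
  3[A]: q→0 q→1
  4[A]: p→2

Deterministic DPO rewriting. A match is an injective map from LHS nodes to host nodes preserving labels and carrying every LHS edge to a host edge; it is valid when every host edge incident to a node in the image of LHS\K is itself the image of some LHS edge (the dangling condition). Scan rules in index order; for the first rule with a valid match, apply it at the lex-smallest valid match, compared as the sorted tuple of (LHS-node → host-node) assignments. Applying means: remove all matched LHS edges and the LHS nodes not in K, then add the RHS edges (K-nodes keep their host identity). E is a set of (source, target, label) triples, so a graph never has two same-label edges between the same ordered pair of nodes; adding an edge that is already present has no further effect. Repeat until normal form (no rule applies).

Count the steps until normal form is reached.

Answer: 2

Rewrite trace:
initial: |V|=5 |E|=4  E = 1-p->1 3-q->0 3-q->1 4-p->2
step 1: apply R1 at {0↦0, 1↦1, 2↦3}  → |V|=5 |E|=3  E = 1-p->1 3-q->0 4-p->2
step 2: apply R1 at {0↦1, 1↦0, 2↦3}  → |V|=5 |E|=2  E = 1-p->1 4-p->2
final graph: no rule applies after step 2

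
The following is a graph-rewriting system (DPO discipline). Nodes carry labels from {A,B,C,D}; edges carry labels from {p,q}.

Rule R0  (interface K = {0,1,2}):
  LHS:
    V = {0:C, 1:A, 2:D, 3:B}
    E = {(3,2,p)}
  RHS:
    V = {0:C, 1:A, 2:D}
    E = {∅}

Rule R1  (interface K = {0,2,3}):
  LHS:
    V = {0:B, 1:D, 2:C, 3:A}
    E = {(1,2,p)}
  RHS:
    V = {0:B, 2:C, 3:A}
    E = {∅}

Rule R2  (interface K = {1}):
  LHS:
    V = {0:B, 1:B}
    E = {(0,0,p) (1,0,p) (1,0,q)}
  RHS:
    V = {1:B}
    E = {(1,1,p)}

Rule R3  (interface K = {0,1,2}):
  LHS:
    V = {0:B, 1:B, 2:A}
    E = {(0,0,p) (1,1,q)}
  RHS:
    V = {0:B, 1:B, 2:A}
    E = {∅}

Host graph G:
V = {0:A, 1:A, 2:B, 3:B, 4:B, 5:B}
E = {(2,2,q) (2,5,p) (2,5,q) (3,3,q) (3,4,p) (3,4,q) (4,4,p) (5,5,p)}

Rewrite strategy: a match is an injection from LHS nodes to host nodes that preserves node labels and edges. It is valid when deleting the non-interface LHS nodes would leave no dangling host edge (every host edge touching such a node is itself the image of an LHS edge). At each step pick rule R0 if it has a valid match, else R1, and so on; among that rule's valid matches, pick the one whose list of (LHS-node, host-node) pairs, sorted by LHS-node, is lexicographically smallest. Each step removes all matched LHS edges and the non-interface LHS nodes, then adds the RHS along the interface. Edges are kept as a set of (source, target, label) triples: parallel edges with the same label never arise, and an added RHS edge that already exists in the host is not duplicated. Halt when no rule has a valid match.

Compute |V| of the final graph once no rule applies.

initial: |V|=6 |E|=8  E = 2-q->2 2-p->5 2-q->5 3-q->3 3-p->4 3-q->4 4-p->4 5-p->5
step 1: apply R2 at {0↦4, 1↦3}  → |V|=5 |E|=6  E = 2-q->2 2-p->5 2-q->5 3-p->3 3-q->3 5-p->5
step 2: apply R2 at {0↦5, 1↦2}  → |V|=4 |E|=4  E = 2-p->2 2-q->2 3-p->3 3-q->3
step 3: apply R3 at {0↦2, 1↦3, 2↦0}  → |V|=4 |E|=2  E = 2-q->2 3-p->3
step 4: apply R3 at {0↦3, 1↦2, 2↦0}  → |V|=4 |E|=0  E = ∅
halt: no rule applies after step 4
NF nodes: {0:A, 1:A, 2:B, 3:B}

Answer: 4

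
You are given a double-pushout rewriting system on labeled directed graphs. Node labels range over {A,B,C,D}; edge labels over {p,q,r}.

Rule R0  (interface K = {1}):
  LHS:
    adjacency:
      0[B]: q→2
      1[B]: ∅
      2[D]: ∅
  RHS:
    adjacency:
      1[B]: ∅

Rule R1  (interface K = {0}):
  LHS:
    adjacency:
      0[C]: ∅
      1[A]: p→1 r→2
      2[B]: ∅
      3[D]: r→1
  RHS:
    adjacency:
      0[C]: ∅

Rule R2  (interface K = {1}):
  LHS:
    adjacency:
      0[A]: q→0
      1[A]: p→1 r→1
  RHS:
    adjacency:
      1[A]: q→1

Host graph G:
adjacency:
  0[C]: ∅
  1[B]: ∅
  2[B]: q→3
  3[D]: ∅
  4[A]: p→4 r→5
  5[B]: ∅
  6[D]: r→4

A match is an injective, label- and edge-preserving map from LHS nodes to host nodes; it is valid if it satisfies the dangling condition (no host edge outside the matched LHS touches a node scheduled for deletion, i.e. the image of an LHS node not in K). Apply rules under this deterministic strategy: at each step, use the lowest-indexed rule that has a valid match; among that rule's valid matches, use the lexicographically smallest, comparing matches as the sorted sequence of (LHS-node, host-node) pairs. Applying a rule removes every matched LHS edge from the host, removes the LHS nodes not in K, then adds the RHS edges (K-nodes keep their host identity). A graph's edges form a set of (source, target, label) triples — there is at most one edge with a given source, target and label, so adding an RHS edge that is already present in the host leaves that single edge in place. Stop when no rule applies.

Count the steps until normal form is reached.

Answer: 2

Steps:
initial: |V|=7 |E|=4  E = 2-q->3 4-p->4 4-r->5 6-r->4
step 1: apply R0 at {0↦2, 1↦1, 2↦3}  → |V|=5 |E|=3  E = 4-p->4 4-r->5 6-r->4
step 2: apply R1 at {0↦0, 1↦4, 2↦5, 3↦6}  → |V|=2 |E|=0  E = ∅
halt: no rule applies after step 2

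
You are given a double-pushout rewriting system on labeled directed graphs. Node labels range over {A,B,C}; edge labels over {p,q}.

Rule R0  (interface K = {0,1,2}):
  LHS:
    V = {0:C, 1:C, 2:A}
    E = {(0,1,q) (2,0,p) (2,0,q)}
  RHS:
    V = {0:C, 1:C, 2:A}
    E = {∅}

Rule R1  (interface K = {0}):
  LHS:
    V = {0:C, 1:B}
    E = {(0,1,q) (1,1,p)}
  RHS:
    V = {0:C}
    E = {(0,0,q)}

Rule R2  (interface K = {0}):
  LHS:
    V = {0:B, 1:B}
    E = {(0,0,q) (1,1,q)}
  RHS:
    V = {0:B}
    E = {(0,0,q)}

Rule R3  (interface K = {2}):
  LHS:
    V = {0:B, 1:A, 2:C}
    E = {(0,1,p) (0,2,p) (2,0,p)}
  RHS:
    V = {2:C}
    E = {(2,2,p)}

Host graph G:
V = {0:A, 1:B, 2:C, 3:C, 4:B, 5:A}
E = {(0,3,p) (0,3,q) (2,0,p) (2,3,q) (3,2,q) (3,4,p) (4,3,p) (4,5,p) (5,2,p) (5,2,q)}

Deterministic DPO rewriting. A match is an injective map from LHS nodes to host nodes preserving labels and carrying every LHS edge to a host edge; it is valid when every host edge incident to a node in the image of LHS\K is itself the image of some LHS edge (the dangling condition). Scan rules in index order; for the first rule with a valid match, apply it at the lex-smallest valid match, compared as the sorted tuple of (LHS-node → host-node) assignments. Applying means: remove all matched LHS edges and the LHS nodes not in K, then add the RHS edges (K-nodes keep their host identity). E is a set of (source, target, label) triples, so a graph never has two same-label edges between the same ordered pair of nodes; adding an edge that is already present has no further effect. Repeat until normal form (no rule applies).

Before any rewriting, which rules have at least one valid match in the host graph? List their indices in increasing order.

Answer: [R0]

Steps:
R0: 2 valid matches — {0↦2, 1↦3, 2↦5}, {0↦3, 1↦2, 2↦0}
R1: no valid match — LHS pattern not found
R2: no valid match — LHS pattern not found
R3: no valid match — 1 raw match, all fail dangling condition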